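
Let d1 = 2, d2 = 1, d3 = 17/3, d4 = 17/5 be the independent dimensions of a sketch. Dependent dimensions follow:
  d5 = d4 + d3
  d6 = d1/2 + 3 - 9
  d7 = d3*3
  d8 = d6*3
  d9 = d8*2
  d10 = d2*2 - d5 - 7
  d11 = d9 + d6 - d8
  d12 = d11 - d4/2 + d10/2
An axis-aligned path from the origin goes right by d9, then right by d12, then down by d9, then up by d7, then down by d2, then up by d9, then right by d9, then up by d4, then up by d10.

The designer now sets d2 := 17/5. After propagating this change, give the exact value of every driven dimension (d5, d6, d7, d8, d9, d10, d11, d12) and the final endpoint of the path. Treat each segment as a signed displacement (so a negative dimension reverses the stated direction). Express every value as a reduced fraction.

d5 = 136/15
d6 = -5
d7 = 17
d8 = -15
d9 = -30
d10 = -139/15
d11 = -20
d12 = -79/3
endpoint = (-259/3, 116/15)

Apply edit: d2 := 17/5
  d5 = d4 + d3 = 136/15
  d6 = d1/2 + 3 - 9 = -5
  d7 = d3*3 = 17
  d8 = d6*3 = -15
  d9 = d8*2 = -30
  d10 = d2*2 - d5 - 7 = -139/15
  d11 = d9 + d6 - d8 = -20
  d12 = d11 - d4/2 + d10/2 = -79/3
Walk from origin (0, 0):
  seg 1: right by d9 = -30 → (-30, 0)
  seg 2: right by d12 = -79/3 → (-169/3, 0)
  seg 3: down by d9 = -30 → (-169/3, 30)
  seg 4: up by d7 = 17 → (-169/3, 47)
  seg 5: down by d2 = 17/5 → (-169/3, 218/5)
  seg 6: up by d9 = -30 → (-169/3, 68/5)
  seg 7: right by d9 = -30 → (-259/3, 68/5)
  seg 8: up by d4 = 17/5 → (-259/3, 17)
  seg 9: up by d10 = -139/15 → (-259/3, 116/15)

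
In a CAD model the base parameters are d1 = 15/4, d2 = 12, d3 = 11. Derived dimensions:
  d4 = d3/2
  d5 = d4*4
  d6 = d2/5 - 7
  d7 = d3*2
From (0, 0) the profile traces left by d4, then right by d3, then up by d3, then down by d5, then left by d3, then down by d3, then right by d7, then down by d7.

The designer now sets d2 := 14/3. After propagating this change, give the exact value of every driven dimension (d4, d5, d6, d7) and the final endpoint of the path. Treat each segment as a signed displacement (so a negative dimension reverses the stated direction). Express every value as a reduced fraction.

d4 = 11/2
d5 = 22
d6 = -91/15
d7 = 22
endpoint = (33/2, -44)

Apply edit: d2 := 14/3
  d4 = d3/2 = 11/2
  d5 = d4*4 = 22
  d6 = d2/5 - 7 = -91/15
  d7 = d3*2 = 22
Walk from origin (0, 0):
  seg 1: left by d4 = 11/2 → (-11/2, 0)
  seg 2: right by d3 = 11 → (11/2, 0)
  seg 3: up by d3 = 11 → (11/2, 11)
  seg 4: down by d5 = 22 → (11/2, -11)
  seg 5: left by d3 = 11 → (-11/2, -11)
  seg 6: down by d3 = 11 → (-11/2, -22)
  seg 7: right by d7 = 22 → (33/2, -22)
  seg 8: down by d7 = 22 → (33/2, -44)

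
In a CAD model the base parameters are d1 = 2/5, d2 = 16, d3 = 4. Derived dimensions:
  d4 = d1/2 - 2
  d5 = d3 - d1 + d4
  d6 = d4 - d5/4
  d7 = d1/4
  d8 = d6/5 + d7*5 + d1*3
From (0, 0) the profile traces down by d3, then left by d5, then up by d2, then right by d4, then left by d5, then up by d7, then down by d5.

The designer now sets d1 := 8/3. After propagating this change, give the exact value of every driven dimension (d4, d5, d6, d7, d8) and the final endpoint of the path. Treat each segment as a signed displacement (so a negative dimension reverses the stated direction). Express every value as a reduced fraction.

d4 = -2/3
d5 = 2/3
d6 = -5/6
d7 = 2/3
d8 = 67/6
endpoint = (-2, 12)

Apply edit: d1 := 8/3
  d4 = d1/2 - 2 = -2/3
  d5 = d3 - d1 + d4 = 2/3
  d6 = d4 - d5/4 = -5/6
  d7 = d1/4 = 2/3
  d8 = d6/5 + d7*5 + d1*3 = 67/6
Walk from origin (0, 0):
  seg 1: down by d3 = 4 → (0, -4)
  seg 2: left by d5 = 2/3 → (-2/3, -4)
  seg 3: up by d2 = 16 → (-2/3, 12)
  seg 4: right by d4 = -2/3 → (-4/3, 12)
  seg 5: left by d5 = 2/3 → (-2, 12)
  seg 6: up by d7 = 2/3 → (-2, 38/3)
  seg 7: down by d5 = 2/3 → (-2, 12)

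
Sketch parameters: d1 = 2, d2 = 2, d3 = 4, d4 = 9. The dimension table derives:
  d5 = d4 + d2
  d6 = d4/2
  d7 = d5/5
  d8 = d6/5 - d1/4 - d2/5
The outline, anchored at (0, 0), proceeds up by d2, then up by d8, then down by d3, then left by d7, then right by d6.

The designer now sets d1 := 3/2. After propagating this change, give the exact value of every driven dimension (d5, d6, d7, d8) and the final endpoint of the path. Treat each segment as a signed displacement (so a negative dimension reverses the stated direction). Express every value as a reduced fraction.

Apply edit: d1 := 3/2
  d5 = d4 + d2 = 11
  d6 = d4/2 = 9/2
  d7 = d5/5 = 11/5
  d8 = d6/5 - d1/4 - d2/5 = 1/8
Walk from origin (0, 0):
  seg 1: up by d2 = 2 → (0, 2)
  seg 2: up by d8 = 1/8 → (0, 17/8)
  seg 3: down by d3 = 4 → (0, -15/8)
  seg 4: left by d7 = 11/5 → (-11/5, -15/8)
  seg 5: right by d6 = 9/2 → (23/10, -15/8)

d5 = 11
d6 = 9/2
d7 = 11/5
d8 = 1/8
endpoint = (23/10, -15/8)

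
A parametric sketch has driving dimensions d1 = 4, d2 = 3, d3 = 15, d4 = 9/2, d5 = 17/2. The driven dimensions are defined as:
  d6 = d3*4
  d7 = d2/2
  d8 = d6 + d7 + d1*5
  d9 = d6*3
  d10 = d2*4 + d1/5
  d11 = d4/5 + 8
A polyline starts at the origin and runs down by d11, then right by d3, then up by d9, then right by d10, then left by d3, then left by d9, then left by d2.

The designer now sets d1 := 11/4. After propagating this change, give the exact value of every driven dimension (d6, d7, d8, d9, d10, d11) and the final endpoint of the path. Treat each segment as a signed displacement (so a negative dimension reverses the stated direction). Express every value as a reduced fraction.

Apply edit: d1 := 11/4
  d6 = d3*4 = 60
  d7 = d2/2 = 3/2
  d8 = d6 + d7 + d1*5 = 301/4
  d9 = d6*3 = 180
  d10 = d2*4 + d1/5 = 251/20
  d11 = d4/5 + 8 = 89/10
Walk from origin (0, 0):
  seg 1: down by d11 = 89/10 → (0, -89/10)
  seg 2: right by d3 = 15 → (15, -89/10)
  seg 3: up by d9 = 180 → (15, 1711/10)
  seg 4: right by d10 = 251/20 → (551/20, 1711/10)
  seg 5: left by d3 = 15 → (251/20, 1711/10)
  seg 6: left by d9 = 180 → (-3349/20, 1711/10)
  seg 7: left by d2 = 3 → (-3409/20, 1711/10)

d6 = 60
d7 = 3/2
d8 = 301/4
d9 = 180
d10 = 251/20
d11 = 89/10
endpoint = (-3409/20, 1711/10)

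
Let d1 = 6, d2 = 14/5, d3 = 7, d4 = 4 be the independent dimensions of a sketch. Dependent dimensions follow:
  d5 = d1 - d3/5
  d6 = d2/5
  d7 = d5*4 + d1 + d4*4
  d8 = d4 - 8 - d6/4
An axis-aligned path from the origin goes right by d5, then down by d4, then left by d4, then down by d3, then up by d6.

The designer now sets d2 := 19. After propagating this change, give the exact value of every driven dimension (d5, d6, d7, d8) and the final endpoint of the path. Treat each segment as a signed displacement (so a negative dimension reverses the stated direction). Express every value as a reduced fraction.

d5 = 23/5
d6 = 19/5
d7 = 202/5
d8 = -99/20
endpoint = (3/5, -36/5)

Apply edit: d2 := 19
  d5 = d1 - d3/5 = 23/5
  d6 = d2/5 = 19/5
  d7 = d5*4 + d1 + d4*4 = 202/5
  d8 = d4 - 8 - d6/4 = -99/20
Walk from origin (0, 0):
  seg 1: right by d5 = 23/5 → (23/5, 0)
  seg 2: down by d4 = 4 → (23/5, -4)
  seg 3: left by d4 = 4 → (3/5, -4)
  seg 4: down by d3 = 7 → (3/5, -11)
  seg 5: up by d6 = 19/5 → (3/5, -36/5)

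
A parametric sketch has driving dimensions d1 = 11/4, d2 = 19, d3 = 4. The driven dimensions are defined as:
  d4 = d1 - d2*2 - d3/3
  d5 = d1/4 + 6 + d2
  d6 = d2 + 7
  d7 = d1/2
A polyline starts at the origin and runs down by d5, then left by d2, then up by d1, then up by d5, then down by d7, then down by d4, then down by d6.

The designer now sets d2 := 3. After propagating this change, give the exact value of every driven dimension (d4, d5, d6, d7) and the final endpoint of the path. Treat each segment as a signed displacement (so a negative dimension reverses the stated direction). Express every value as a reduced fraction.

d4 = -55/12
d5 = 155/16
d6 = 10
d7 = 11/8
endpoint = (-3, -97/24)

Apply edit: d2 := 3
  d4 = d1 - d2*2 - d3/3 = -55/12
  d5 = d1/4 + 6 + d2 = 155/16
  d6 = d2 + 7 = 10
  d7 = d1/2 = 11/8
Walk from origin (0, 0):
  seg 1: down by d5 = 155/16 → (0, -155/16)
  seg 2: left by d2 = 3 → (-3, -155/16)
  seg 3: up by d1 = 11/4 → (-3, -111/16)
  seg 4: up by d5 = 155/16 → (-3, 11/4)
  seg 5: down by d7 = 11/8 → (-3, 11/8)
  seg 6: down by d4 = -55/12 → (-3, 143/24)
  seg 7: down by d6 = 10 → (-3, -97/24)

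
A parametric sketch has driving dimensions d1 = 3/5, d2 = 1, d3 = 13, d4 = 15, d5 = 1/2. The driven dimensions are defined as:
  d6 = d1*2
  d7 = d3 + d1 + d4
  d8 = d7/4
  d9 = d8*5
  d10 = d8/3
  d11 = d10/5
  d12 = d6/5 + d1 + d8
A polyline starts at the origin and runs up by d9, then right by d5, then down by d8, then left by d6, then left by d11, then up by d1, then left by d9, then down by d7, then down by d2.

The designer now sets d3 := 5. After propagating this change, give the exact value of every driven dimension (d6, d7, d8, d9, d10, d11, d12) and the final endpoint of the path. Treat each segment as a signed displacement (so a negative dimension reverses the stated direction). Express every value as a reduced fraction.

Apply edit: d3 := 5
  d6 = d1*2 = 6/5
  d7 = d3 + d1 + d4 = 103/5
  d8 = d7/4 = 103/20
  d9 = d8*5 = 103/4
  d10 = d8/3 = 103/60
  d11 = d10/5 = 103/300
  d12 = d6/5 + d1 + d8 = 599/100
Walk from origin (0, 0):
  seg 1: up by d9 = 103/4 → (0, 103/4)
  seg 2: right by d5 = 1/2 → (1/2, 103/4)
  seg 3: down by d8 = 103/20 → (1/2, 103/5)
  seg 4: left by d6 = 6/5 → (-7/10, 103/5)
  seg 5: left by d11 = 103/300 → (-313/300, 103/5)
  seg 6: up by d1 = 3/5 → (-313/300, 106/5)
  seg 7: left by d9 = 103/4 → (-4019/150, 106/5)
  seg 8: down by d7 = 103/5 → (-4019/150, 3/5)
  seg 9: down by d2 = 1 → (-4019/150, -2/5)

d6 = 6/5
d7 = 103/5
d8 = 103/20
d9 = 103/4
d10 = 103/60
d11 = 103/300
d12 = 599/100
endpoint = (-4019/150, -2/5)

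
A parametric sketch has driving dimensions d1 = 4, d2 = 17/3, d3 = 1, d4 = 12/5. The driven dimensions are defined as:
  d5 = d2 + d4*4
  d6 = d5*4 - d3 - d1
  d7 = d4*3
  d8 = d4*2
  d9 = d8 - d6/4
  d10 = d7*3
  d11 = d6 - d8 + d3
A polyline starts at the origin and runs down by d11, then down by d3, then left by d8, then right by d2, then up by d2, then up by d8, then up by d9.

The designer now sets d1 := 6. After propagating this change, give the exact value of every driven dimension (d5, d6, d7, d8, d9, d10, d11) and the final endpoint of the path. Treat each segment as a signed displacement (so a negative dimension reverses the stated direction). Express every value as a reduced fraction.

Apply edit: d1 := 6
  d5 = d2 + d4*4 = 229/15
  d6 = d5*4 - d3 - d1 = 811/15
  d7 = d4*3 = 36/5
  d8 = d4*2 = 24/5
  d9 = d8 - d6/4 = -523/60
  d10 = d7*3 = 108/5
  d11 = d6 - d8 + d3 = 754/15
Walk from origin (0, 0):
  seg 1: down by d11 = 754/15 → (0, -754/15)
  seg 2: down by d3 = 1 → (0, -769/15)
  seg 3: left by d8 = 24/5 → (-24/5, -769/15)
  seg 4: right by d2 = 17/3 → (13/15, -769/15)
  seg 5: up by d2 = 17/3 → (13/15, -228/5)
  seg 6: up by d8 = 24/5 → (13/15, -204/5)
  seg 7: up by d9 = -523/60 → (13/15, -2971/60)

d5 = 229/15
d6 = 811/15
d7 = 36/5
d8 = 24/5
d9 = -523/60
d10 = 108/5
d11 = 754/15
endpoint = (13/15, -2971/60)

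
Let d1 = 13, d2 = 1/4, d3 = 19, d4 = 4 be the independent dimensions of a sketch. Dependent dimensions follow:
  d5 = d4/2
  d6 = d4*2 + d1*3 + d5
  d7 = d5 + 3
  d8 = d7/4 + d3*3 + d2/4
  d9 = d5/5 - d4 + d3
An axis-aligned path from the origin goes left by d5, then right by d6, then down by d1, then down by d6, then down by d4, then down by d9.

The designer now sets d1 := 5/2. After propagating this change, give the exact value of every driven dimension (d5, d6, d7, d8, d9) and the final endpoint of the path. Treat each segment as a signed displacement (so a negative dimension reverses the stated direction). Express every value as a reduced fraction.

d5 = 2
d6 = 35/2
d7 = 5
d8 = 933/16
d9 = 77/5
endpoint = (31/2, -197/5)

Apply edit: d1 := 5/2
  d5 = d4/2 = 2
  d6 = d4*2 + d1*3 + d5 = 35/2
  d7 = d5 + 3 = 5
  d8 = d7/4 + d3*3 + d2/4 = 933/16
  d9 = d5/5 - d4 + d3 = 77/5
Walk from origin (0, 0):
  seg 1: left by d5 = 2 → (-2, 0)
  seg 2: right by d6 = 35/2 → (31/2, 0)
  seg 3: down by d1 = 5/2 → (31/2, -5/2)
  seg 4: down by d6 = 35/2 → (31/2, -20)
  seg 5: down by d4 = 4 → (31/2, -24)
  seg 6: down by d9 = 77/5 → (31/2, -197/5)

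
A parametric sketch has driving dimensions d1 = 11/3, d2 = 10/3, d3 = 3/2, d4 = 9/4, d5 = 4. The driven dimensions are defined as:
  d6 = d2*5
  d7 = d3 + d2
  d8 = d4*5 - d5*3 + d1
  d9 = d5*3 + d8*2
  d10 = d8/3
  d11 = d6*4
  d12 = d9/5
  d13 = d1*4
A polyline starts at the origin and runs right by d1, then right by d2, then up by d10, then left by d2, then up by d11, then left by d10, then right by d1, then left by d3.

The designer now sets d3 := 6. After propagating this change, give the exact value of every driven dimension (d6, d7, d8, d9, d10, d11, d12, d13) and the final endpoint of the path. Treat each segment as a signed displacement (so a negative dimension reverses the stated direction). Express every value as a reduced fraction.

Apply edit: d3 := 6
  d6 = d2*5 = 50/3
  d7 = d3 + d2 = 28/3
  d8 = d4*5 - d5*3 + d1 = 35/12
  d9 = d5*3 + d8*2 = 107/6
  d10 = d8/3 = 35/36
  d11 = d6*4 = 200/3
  d12 = d9/5 = 107/30
  d13 = d1*4 = 44/3
Walk from origin (0, 0):
  seg 1: right by d1 = 11/3 → (11/3, 0)
  seg 2: right by d2 = 10/3 → (7, 0)
  seg 3: up by d10 = 35/36 → (7, 35/36)
  seg 4: left by d2 = 10/3 → (11/3, 35/36)
  seg 5: up by d11 = 200/3 → (11/3, 2435/36)
  seg 6: left by d10 = 35/36 → (97/36, 2435/36)
  seg 7: right by d1 = 11/3 → (229/36, 2435/36)
  seg 8: left by d3 = 6 → (13/36, 2435/36)

d6 = 50/3
d7 = 28/3
d8 = 35/12
d9 = 107/6
d10 = 35/36
d11 = 200/3
d12 = 107/30
d13 = 44/3
endpoint = (13/36, 2435/36)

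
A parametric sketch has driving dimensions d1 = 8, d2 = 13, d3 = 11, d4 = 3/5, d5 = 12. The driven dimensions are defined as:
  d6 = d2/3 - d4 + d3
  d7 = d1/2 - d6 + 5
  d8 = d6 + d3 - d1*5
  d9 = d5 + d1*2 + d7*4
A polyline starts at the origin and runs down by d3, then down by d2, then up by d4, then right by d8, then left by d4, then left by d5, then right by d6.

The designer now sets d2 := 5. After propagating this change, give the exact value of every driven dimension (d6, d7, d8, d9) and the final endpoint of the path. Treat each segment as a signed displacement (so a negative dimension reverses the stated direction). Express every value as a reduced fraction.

Apply edit: d2 := 5
  d6 = d2/3 - d4 + d3 = 181/15
  d7 = d1/2 - d6 + 5 = -46/15
  d8 = d6 + d3 - d1*5 = -254/15
  d9 = d5 + d1*2 + d7*4 = 236/15
Walk from origin (0, 0):
  seg 1: down by d3 = 11 → (0, -11)
  seg 2: down by d2 = 5 → (0, -16)
  seg 3: up by d4 = 3/5 → (0, -77/5)
  seg 4: right by d8 = -254/15 → (-254/15, -77/5)
  seg 5: left by d4 = 3/5 → (-263/15, -77/5)
  seg 6: left by d5 = 12 → (-443/15, -77/5)
  seg 7: right by d6 = 181/15 → (-262/15, -77/5)

d6 = 181/15
d7 = -46/15
d8 = -254/15
d9 = 236/15
endpoint = (-262/15, -77/5)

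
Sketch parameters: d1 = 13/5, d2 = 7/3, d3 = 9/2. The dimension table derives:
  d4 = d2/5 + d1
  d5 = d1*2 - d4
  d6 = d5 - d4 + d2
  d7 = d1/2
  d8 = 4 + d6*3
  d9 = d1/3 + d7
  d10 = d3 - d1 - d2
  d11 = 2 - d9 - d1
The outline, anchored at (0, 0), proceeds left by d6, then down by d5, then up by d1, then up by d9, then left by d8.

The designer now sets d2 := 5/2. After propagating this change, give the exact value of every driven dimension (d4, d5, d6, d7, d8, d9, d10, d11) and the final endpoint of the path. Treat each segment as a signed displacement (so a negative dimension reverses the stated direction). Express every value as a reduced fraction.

d4 = 31/10
d5 = 21/10
d6 = 3/2
d7 = 13/10
d8 = 17/2
d9 = 13/6
d10 = -3/5
d11 = -83/30
endpoint = (-10, 8/3)

Apply edit: d2 := 5/2
  d4 = d2/5 + d1 = 31/10
  d5 = d1*2 - d4 = 21/10
  d6 = d5 - d4 + d2 = 3/2
  d7 = d1/2 = 13/10
  d8 = 4 + d6*3 = 17/2
  d9 = d1/3 + d7 = 13/6
  d10 = d3 - d1 - d2 = -3/5
  d11 = 2 - d9 - d1 = -83/30
Walk from origin (0, 0):
  seg 1: left by d6 = 3/2 → (-3/2, 0)
  seg 2: down by d5 = 21/10 → (-3/2, -21/10)
  seg 3: up by d1 = 13/5 → (-3/2, 1/2)
  seg 4: up by d9 = 13/6 → (-3/2, 8/3)
  seg 5: left by d8 = 17/2 → (-10, 8/3)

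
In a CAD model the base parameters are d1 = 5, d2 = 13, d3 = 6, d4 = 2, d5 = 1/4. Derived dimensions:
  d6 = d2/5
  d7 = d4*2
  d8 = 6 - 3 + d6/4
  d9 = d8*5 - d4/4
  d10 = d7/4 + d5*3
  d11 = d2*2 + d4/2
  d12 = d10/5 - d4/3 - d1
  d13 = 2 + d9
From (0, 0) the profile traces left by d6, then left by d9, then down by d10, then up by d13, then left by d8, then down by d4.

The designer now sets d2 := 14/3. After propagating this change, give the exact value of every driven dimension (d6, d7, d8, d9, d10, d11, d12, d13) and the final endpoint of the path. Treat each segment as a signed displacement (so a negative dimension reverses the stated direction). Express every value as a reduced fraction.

Apply edit: d2 := 14/3
  d6 = d2/5 = 14/15
  d7 = d4*2 = 4
  d8 = 6 - 3 + d6/4 = 97/30
  d9 = d8*5 - d4/4 = 47/3
  d10 = d7/4 + d5*3 = 7/4
  d11 = d2*2 + d4/2 = 31/3
  d12 = d10/5 - d4/3 - d1 = -319/60
  d13 = 2 + d9 = 53/3
Walk from origin (0, 0):
  seg 1: left by d6 = 14/15 → (-14/15, 0)
  seg 2: left by d9 = 47/3 → (-83/5, 0)
  seg 3: down by d10 = 7/4 → (-83/5, -7/4)
  seg 4: up by d13 = 53/3 → (-83/5, 191/12)
  seg 5: left by d8 = 97/30 → (-119/6, 191/12)
  seg 6: down by d4 = 2 → (-119/6, 167/12)

d6 = 14/15
d7 = 4
d8 = 97/30
d9 = 47/3
d10 = 7/4
d11 = 31/3
d12 = -319/60
d13 = 53/3
endpoint = (-119/6, 167/12)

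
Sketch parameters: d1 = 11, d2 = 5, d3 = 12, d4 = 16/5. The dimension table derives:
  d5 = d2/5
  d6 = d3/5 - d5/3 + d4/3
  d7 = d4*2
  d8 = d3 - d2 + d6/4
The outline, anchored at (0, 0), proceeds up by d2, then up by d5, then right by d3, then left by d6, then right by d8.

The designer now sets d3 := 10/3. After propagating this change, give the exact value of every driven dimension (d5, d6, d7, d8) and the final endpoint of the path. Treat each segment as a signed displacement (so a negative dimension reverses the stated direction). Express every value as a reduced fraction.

d5 = 1
d6 = 7/5
d7 = 32/5
d8 = -79/60
endpoint = (37/60, 6)

Apply edit: d3 := 10/3
  d5 = d2/5 = 1
  d6 = d3/5 - d5/3 + d4/3 = 7/5
  d7 = d4*2 = 32/5
  d8 = d3 - d2 + d6/4 = -79/60
Walk from origin (0, 0):
  seg 1: up by d2 = 5 → (0, 5)
  seg 2: up by d5 = 1 → (0, 6)
  seg 3: right by d3 = 10/3 → (10/3, 6)
  seg 4: left by d6 = 7/5 → (29/15, 6)
  seg 5: right by d8 = -79/60 → (37/60, 6)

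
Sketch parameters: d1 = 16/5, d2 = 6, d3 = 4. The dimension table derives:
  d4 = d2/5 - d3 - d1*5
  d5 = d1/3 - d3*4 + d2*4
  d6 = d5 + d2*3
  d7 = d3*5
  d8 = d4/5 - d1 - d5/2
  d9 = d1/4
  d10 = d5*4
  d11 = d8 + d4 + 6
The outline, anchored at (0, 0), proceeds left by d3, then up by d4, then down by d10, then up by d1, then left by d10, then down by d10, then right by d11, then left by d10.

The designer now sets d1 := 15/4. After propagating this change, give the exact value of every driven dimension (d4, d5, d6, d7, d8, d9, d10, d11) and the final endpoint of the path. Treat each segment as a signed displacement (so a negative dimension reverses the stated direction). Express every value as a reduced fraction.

d4 = -431/20
d5 = 37/4
d6 = 109/4
d7 = 20
d8 = -2537/200
d9 = 15/16
d10 = 37
d11 = -5647/200
endpoint = (-21247/200, -459/5)

Apply edit: d1 := 15/4
  d4 = d2/5 - d3 - d1*5 = -431/20
  d5 = d1/3 - d3*4 + d2*4 = 37/4
  d6 = d5 + d2*3 = 109/4
  d7 = d3*5 = 20
  d8 = d4/5 - d1 - d5/2 = -2537/200
  d9 = d1/4 = 15/16
  d10 = d5*4 = 37
  d11 = d8 + d4 + 6 = -5647/200
Walk from origin (0, 0):
  seg 1: left by d3 = 4 → (-4, 0)
  seg 2: up by d4 = -431/20 → (-4, -431/20)
  seg 3: down by d10 = 37 → (-4, -1171/20)
  seg 4: up by d1 = 15/4 → (-4, -274/5)
  seg 5: left by d10 = 37 → (-41, -274/5)
  seg 6: down by d10 = 37 → (-41, -459/5)
  seg 7: right by d11 = -5647/200 → (-13847/200, -459/5)
  seg 8: left by d10 = 37 → (-21247/200, -459/5)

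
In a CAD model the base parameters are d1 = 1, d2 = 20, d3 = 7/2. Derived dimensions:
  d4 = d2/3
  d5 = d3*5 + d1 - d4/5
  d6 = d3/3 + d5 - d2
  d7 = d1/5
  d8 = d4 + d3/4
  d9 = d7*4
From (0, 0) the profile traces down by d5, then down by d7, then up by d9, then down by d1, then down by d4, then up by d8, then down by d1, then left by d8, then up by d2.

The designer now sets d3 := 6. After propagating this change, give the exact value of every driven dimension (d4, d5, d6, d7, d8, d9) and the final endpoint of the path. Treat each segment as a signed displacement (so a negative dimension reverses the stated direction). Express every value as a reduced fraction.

d4 = 20/3
d5 = 89/3
d6 = 35/3
d7 = 1/5
d8 = 49/6
d9 = 4/5
endpoint = (-49/6, -287/30)

Apply edit: d3 := 6
  d4 = d2/3 = 20/3
  d5 = d3*5 + d1 - d4/5 = 89/3
  d6 = d3/3 + d5 - d2 = 35/3
  d7 = d1/5 = 1/5
  d8 = d4 + d3/4 = 49/6
  d9 = d7*4 = 4/5
Walk from origin (0, 0):
  seg 1: down by d5 = 89/3 → (0, -89/3)
  seg 2: down by d7 = 1/5 → (0, -448/15)
  seg 3: up by d9 = 4/5 → (0, -436/15)
  seg 4: down by d1 = 1 → (0, -451/15)
  seg 5: down by d4 = 20/3 → (0, -551/15)
  seg 6: up by d8 = 49/6 → (0, -857/30)
  seg 7: down by d1 = 1 → (0, -887/30)
  seg 8: left by d8 = 49/6 → (-49/6, -887/30)
  seg 9: up by d2 = 20 → (-49/6, -287/30)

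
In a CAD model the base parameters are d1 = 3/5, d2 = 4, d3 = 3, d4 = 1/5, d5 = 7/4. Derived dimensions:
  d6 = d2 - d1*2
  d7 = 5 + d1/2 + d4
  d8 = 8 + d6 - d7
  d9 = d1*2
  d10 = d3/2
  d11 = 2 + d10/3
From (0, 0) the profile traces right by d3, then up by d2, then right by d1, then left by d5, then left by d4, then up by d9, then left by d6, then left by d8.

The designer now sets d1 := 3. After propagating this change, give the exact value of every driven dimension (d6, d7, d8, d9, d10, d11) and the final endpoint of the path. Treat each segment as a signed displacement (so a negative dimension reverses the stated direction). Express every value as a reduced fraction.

d6 = -2
d7 = 67/10
d8 = -7/10
d9 = 6
d10 = 3/2
d11 = 5/2
endpoint = (27/4, 10)

Apply edit: d1 := 3
  d6 = d2 - d1*2 = -2
  d7 = 5 + d1/2 + d4 = 67/10
  d8 = 8 + d6 - d7 = -7/10
  d9 = d1*2 = 6
  d10 = d3/2 = 3/2
  d11 = 2 + d10/3 = 5/2
Walk from origin (0, 0):
  seg 1: right by d3 = 3 → (3, 0)
  seg 2: up by d2 = 4 → (3, 4)
  seg 3: right by d1 = 3 → (6, 4)
  seg 4: left by d5 = 7/4 → (17/4, 4)
  seg 5: left by d4 = 1/5 → (81/20, 4)
  seg 6: up by d9 = 6 → (81/20, 10)
  seg 7: left by d6 = -2 → (121/20, 10)
  seg 8: left by d8 = -7/10 → (27/4, 10)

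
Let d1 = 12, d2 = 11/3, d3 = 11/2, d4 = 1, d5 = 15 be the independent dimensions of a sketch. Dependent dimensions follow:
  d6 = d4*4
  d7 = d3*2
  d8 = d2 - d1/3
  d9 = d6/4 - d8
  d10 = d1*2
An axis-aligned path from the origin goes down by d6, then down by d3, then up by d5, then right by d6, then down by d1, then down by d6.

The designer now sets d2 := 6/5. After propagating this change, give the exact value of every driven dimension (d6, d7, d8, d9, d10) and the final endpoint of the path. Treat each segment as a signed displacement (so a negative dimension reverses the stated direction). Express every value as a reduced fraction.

Apply edit: d2 := 6/5
  d6 = d4*4 = 4
  d7 = d3*2 = 11
  d8 = d2 - d1/3 = -14/5
  d9 = d6/4 - d8 = 19/5
  d10 = d1*2 = 24
Walk from origin (0, 0):
  seg 1: down by d6 = 4 → (0, -4)
  seg 2: down by d3 = 11/2 → (0, -19/2)
  seg 3: up by d5 = 15 → (0, 11/2)
  seg 4: right by d6 = 4 → (4, 11/2)
  seg 5: down by d1 = 12 → (4, -13/2)
  seg 6: down by d6 = 4 → (4, -21/2)

d6 = 4
d7 = 11
d8 = -14/5
d9 = 19/5
d10 = 24
endpoint = (4, -21/2)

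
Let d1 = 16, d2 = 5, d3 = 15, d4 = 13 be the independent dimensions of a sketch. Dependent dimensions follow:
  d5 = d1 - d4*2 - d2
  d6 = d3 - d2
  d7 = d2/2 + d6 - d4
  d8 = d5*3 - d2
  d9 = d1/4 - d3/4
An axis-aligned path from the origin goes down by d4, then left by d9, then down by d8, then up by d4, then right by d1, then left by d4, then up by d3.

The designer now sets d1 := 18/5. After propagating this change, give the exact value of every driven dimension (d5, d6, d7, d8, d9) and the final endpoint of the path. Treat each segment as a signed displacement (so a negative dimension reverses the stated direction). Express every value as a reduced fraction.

d5 = -137/5
d6 = 10
d7 = -1/2
d8 = -436/5
d9 = -57/20
endpoint = (-131/20, 511/5)

Apply edit: d1 := 18/5
  d5 = d1 - d4*2 - d2 = -137/5
  d6 = d3 - d2 = 10
  d7 = d2/2 + d6 - d4 = -1/2
  d8 = d5*3 - d2 = -436/5
  d9 = d1/4 - d3/4 = -57/20
Walk from origin (0, 0):
  seg 1: down by d4 = 13 → (0, -13)
  seg 2: left by d9 = -57/20 → (57/20, -13)
  seg 3: down by d8 = -436/5 → (57/20, 371/5)
  seg 4: up by d4 = 13 → (57/20, 436/5)
  seg 5: right by d1 = 18/5 → (129/20, 436/5)
  seg 6: left by d4 = 13 → (-131/20, 436/5)
  seg 7: up by d3 = 15 → (-131/20, 511/5)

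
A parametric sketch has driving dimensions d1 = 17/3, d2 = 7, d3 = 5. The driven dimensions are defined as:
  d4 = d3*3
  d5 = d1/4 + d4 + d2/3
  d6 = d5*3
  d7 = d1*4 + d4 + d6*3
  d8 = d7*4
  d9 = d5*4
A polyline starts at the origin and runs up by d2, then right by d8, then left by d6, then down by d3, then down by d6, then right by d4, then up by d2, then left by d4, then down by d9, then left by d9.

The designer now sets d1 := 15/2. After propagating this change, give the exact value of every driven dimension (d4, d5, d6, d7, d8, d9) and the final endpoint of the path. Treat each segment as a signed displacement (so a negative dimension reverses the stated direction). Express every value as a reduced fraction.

Apply edit: d1 := 15/2
  d4 = d3*3 = 15
  d5 = d1/4 + d4 + d2/3 = 461/24
  d6 = d5*3 = 461/8
  d7 = d1*4 + d4 + d6*3 = 1743/8
  d8 = d7*4 = 1743/2
  d9 = d5*4 = 461/6
Walk from origin (0, 0):
  seg 1: up by d2 = 7 → (0, 7)
  seg 2: right by d8 = 1743/2 → (1743/2, 7)
  seg 3: left by d6 = 461/8 → (6511/8, 7)
  seg 4: down by d3 = 5 → (6511/8, 2)
  seg 5: down by d6 = 461/8 → (6511/8, -445/8)
  seg 6: right by d4 = 15 → (6631/8, -445/8)
  seg 7: up by d2 = 7 → (6631/8, -389/8)
  seg 8: left by d4 = 15 → (6511/8, -389/8)
  seg 9: down by d9 = 461/6 → (6511/8, -3011/24)
  seg 10: left by d9 = 461/6 → (17689/24, -3011/24)

d4 = 15
d5 = 461/24
d6 = 461/8
d7 = 1743/8
d8 = 1743/2
d9 = 461/6
endpoint = (17689/24, -3011/24)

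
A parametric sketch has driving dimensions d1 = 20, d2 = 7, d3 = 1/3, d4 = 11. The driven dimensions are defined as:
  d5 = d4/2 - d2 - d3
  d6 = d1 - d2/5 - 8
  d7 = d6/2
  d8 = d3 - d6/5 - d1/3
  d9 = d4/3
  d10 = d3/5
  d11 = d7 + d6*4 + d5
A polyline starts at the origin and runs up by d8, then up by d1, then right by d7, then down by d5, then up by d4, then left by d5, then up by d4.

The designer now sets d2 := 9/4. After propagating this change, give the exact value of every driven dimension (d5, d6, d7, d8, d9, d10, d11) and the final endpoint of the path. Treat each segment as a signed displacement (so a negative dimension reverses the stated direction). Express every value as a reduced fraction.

d5 = 35/12
d6 = 231/20
d7 = 231/40
d8 = -2593/300
d9 = 11/3
d10 = 1/15
d11 = 6587/120
endpoint = (343/120, 761/25)

Apply edit: d2 := 9/4
  d5 = d4/2 - d2 - d3 = 35/12
  d6 = d1 - d2/5 - 8 = 231/20
  d7 = d6/2 = 231/40
  d8 = d3 - d6/5 - d1/3 = -2593/300
  d9 = d4/3 = 11/3
  d10 = d3/5 = 1/15
  d11 = d7 + d6*4 + d5 = 6587/120
Walk from origin (0, 0):
  seg 1: up by d8 = -2593/300 → (0, -2593/300)
  seg 2: up by d1 = 20 → (0, 3407/300)
  seg 3: right by d7 = 231/40 → (231/40, 3407/300)
  seg 4: down by d5 = 35/12 → (231/40, 211/25)
  seg 5: up by d4 = 11 → (231/40, 486/25)
  seg 6: left by d5 = 35/12 → (343/120, 486/25)
  seg 7: up by d4 = 11 → (343/120, 761/25)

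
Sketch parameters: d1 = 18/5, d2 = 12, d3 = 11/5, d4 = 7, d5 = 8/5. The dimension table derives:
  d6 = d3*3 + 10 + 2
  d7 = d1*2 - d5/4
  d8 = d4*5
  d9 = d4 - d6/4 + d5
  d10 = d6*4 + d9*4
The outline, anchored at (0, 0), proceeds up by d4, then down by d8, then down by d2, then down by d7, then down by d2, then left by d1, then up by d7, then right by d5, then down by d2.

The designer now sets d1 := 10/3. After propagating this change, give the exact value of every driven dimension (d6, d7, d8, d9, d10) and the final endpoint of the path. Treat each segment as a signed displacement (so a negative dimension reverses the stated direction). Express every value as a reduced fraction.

d6 = 93/5
d7 = 94/15
d8 = 35
d9 = 79/20
d10 = 451/5
endpoint = (-26/15, -64)

Apply edit: d1 := 10/3
  d6 = d3*3 + 10 + 2 = 93/5
  d7 = d1*2 - d5/4 = 94/15
  d8 = d4*5 = 35
  d9 = d4 - d6/4 + d5 = 79/20
  d10 = d6*4 + d9*4 = 451/5
Walk from origin (0, 0):
  seg 1: up by d4 = 7 → (0, 7)
  seg 2: down by d8 = 35 → (0, -28)
  seg 3: down by d2 = 12 → (0, -40)
  seg 4: down by d7 = 94/15 → (0, -694/15)
  seg 5: down by d2 = 12 → (0, -874/15)
  seg 6: left by d1 = 10/3 → (-10/3, -874/15)
  seg 7: up by d7 = 94/15 → (-10/3, -52)
  seg 8: right by d5 = 8/5 → (-26/15, -52)
  seg 9: down by d2 = 12 → (-26/15, -64)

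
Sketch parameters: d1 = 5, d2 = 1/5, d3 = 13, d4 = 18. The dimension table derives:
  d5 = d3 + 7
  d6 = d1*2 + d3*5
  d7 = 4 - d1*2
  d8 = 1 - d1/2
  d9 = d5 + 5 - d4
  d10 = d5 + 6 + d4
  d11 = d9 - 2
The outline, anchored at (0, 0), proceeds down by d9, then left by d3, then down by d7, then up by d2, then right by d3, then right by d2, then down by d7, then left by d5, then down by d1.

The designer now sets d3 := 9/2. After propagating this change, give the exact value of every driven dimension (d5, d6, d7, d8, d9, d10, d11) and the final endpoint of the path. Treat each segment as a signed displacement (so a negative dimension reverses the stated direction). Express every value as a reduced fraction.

Apply edit: d3 := 9/2
  d5 = d3 + 7 = 23/2
  d6 = d1*2 + d3*5 = 65/2
  d7 = 4 - d1*2 = -6
  d8 = 1 - d1/2 = -3/2
  d9 = d5 + 5 - d4 = -3/2
  d10 = d5 + 6 + d4 = 71/2
  d11 = d9 - 2 = -7/2
Walk from origin (0, 0):
  seg 1: down by d9 = -3/2 → (0, 3/2)
  seg 2: left by d3 = 9/2 → (-9/2, 3/2)
  seg 3: down by d7 = -6 → (-9/2, 15/2)
  seg 4: up by d2 = 1/5 → (-9/2, 77/10)
  seg 5: right by d3 = 9/2 → (0, 77/10)
  seg 6: right by d2 = 1/5 → (1/5, 77/10)
  seg 7: down by d7 = -6 → (1/5, 137/10)
  seg 8: left by d5 = 23/2 → (-113/10, 137/10)
  seg 9: down by d1 = 5 → (-113/10, 87/10)

d5 = 23/2
d6 = 65/2
d7 = -6
d8 = -3/2
d9 = -3/2
d10 = 71/2
d11 = -7/2
endpoint = (-113/10, 87/10)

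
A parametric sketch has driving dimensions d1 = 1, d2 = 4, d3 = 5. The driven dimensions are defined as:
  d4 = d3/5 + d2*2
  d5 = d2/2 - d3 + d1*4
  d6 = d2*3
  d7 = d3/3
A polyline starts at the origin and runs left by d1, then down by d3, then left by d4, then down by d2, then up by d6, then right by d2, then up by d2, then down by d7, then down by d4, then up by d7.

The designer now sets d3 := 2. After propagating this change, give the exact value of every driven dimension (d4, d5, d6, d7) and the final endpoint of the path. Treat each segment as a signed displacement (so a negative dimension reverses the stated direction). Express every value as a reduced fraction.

Apply edit: d3 := 2
  d4 = d3/5 + d2*2 = 42/5
  d5 = d2/2 - d3 + d1*4 = 4
  d6 = d2*3 = 12
  d7 = d3/3 = 2/3
Walk from origin (0, 0):
  seg 1: left by d1 = 1 → (-1, 0)
  seg 2: down by d3 = 2 → (-1, -2)
  seg 3: left by d4 = 42/5 → (-47/5, -2)
  seg 4: down by d2 = 4 → (-47/5, -6)
  seg 5: up by d6 = 12 → (-47/5, 6)
  seg 6: right by d2 = 4 → (-27/5, 6)
  seg 7: up by d2 = 4 → (-27/5, 10)
  seg 8: down by d7 = 2/3 → (-27/5, 28/3)
  seg 9: down by d4 = 42/5 → (-27/5, 14/15)
  seg 10: up by d7 = 2/3 → (-27/5, 8/5)

d4 = 42/5
d5 = 4
d6 = 12
d7 = 2/3
endpoint = (-27/5, 8/5)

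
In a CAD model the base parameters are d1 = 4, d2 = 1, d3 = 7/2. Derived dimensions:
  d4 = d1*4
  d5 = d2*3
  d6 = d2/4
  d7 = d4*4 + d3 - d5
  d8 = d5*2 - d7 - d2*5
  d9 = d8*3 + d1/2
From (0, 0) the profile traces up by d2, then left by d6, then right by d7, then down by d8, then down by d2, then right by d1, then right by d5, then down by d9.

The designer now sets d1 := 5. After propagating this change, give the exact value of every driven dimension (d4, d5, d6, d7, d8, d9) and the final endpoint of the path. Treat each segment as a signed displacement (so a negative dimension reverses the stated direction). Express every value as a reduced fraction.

Apply edit: d1 := 5
  d4 = d1*4 = 20
  d5 = d2*3 = 3
  d6 = d2/4 = 1/4
  d7 = d4*4 + d3 - d5 = 161/2
  d8 = d5*2 - d7 - d2*5 = -159/2
  d9 = d8*3 + d1/2 = -236
Walk from origin (0, 0):
  seg 1: up by d2 = 1 → (0, 1)
  seg 2: left by d6 = 1/4 → (-1/4, 1)
  seg 3: right by d7 = 161/2 → (321/4, 1)
  seg 4: down by d8 = -159/2 → (321/4, 161/2)
  seg 5: down by d2 = 1 → (321/4, 159/2)
  seg 6: right by d1 = 5 → (341/4, 159/2)
  seg 7: right by d5 = 3 → (353/4, 159/2)
  seg 8: down by d9 = -236 → (353/4, 631/2)

d4 = 20
d5 = 3
d6 = 1/4
d7 = 161/2
d8 = -159/2
d9 = -236
endpoint = (353/4, 631/2)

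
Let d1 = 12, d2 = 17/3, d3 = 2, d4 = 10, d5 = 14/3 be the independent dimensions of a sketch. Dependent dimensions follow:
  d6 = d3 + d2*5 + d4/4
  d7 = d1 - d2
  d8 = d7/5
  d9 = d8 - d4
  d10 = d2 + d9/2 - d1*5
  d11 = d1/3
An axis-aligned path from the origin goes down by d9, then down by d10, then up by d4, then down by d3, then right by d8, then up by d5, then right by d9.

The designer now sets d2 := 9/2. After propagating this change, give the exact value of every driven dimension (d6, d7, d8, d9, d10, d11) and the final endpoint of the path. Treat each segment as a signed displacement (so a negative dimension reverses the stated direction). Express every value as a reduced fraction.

Apply edit: d2 := 9/2
  d6 = d3 + d2*5 + d4/4 = 27
  d7 = d1 - d2 = 15/2
  d8 = d7/5 = 3/2
  d9 = d8 - d4 = -17/2
  d10 = d2 + d9/2 - d1*5 = -239/4
  d11 = d1/3 = 4
Walk from origin (0, 0):
  seg 1: down by d9 = -17/2 → (0, 17/2)
  seg 2: down by d10 = -239/4 → (0, 273/4)
  seg 3: up by d4 = 10 → (0, 313/4)
  seg 4: down by d3 = 2 → (0, 305/4)
  seg 5: right by d8 = 3/2 → (3/2, 305/4)
  seg 6: up by d5 = 14/3 → (3/2, 971/12)
  seg 7: right by d9 = -17/2 → (-7, 971/12)

d6 = 27
d7 = 15/2
d8 = 3/2
d9 = -17/2
d10 = -239/4
d11 = 4
endpoint = (-7, 971/12)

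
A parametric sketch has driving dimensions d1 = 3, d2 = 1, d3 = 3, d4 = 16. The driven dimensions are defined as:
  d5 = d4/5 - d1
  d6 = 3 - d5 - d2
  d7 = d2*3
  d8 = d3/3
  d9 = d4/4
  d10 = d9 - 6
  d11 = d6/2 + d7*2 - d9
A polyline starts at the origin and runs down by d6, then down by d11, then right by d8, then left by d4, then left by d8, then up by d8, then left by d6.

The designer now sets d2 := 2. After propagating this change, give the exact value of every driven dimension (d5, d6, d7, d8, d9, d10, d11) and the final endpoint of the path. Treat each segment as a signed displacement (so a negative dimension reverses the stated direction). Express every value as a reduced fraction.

d5 = 1/5
d6 = 4/5
d7 = 6
d8 = 1
d9 = 4
d10 = -2
d11 = 42/5
endpoint = (-84/5, -41/5)

Apply edit: d2 := 2
  d5 = d4/5 - d1 = 1/5
  d6 = 3 - d5 - d2 = 4/5
  d7 = d2*3 = 6
  d8 = d3/3 = 1
  d9 = d4/4 = 4
  d10 = d9 - 6 = -2
  d11 = d6/2 + d7*2 - d9 = 42/5
Walk from origin (0, 0):
  seg 1: down by d6 = 4/5 → (0, -4/5)
  seg 2: down by d11 = 42/5 → (0, -46/5)
  seg 3: right by d8 = 1 → (1, -46/5)
  seg 4: left by d4 = 16 → (-15, -46/5)
  seg 5: left by d8 = 1 → (-16, -46/5)
  seg 6: up by d8 = 1 → (-16, -41/5)
  seg 7: left by d6 = 4/5 → (-84/5, -41/5)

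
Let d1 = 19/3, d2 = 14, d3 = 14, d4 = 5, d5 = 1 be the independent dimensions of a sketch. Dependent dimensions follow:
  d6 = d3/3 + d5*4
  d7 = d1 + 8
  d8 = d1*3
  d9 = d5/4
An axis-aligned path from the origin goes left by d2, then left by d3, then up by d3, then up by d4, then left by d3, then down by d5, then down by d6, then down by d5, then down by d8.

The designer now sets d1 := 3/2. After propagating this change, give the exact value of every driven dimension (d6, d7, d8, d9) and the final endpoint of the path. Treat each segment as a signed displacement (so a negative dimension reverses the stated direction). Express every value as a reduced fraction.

Apply edit: d1 := 3/2
  d6 = d3/3 + d5*4 = 26/3
  d7 = d1 + 8 = 19/2
  d8 = d1*3 = 9/2
  d9 = d5/4 = 1/4
Walk from origin (0, 0):
  seg 1: left by d2 = 14 → (-14, 0)
  seg 2: left by d3 = 14 → (-28, 0)
  seg 3: up by d3 = 14 → (-28, 14)
  seg 4: up by d4 = 5 → (-28, 19)
  seg 5: left by d3 = 14 → (-42, 19)
  seg 6: down by d5 = 1 → (-42, 18)
  seg 7: down by d6 = 26/3 → (-42, 28/3)
  seg 8: down by d5 = 1 → (-42, 25/3)
  seg 9: down by d8 = 9/2 → (-42, 23/6)

d6 = 26/3
d7 = 19/2
d8 = 9/2
d9 = 1/4
endpoint = (-42, 23/6)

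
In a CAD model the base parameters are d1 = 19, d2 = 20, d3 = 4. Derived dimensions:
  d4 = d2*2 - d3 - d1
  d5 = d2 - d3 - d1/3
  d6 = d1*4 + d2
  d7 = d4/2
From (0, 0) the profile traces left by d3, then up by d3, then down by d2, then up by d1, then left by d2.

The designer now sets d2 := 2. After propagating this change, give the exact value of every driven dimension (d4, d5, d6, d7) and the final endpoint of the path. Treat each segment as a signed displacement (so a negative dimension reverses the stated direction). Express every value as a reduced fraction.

d4 = -19
d5 = -25/3
d6 = 78
d7 = -19/2
endpoint = (-6, 21)

Apply edit: d2 := 2
  d4 = d2*2 - d3 - d1 = -19
  d5 = d2 - d3 - d1/3 = -25/3
  d6 = d1*4 + d2 = 78
  d7 = d4/2 = -19/2
Walk from origin (0, 0):
  seg 1: left by d3 = 4 → (-4, 0)
  seg 2: up by d3 = 4 → (-4, 4)
  seg 3: down by d2 = 2 → (-4, 2)
  seg 4: up by d1 = 19 → (-4, 21)
  seg 5: left by d2 = 2 → (-6, 21)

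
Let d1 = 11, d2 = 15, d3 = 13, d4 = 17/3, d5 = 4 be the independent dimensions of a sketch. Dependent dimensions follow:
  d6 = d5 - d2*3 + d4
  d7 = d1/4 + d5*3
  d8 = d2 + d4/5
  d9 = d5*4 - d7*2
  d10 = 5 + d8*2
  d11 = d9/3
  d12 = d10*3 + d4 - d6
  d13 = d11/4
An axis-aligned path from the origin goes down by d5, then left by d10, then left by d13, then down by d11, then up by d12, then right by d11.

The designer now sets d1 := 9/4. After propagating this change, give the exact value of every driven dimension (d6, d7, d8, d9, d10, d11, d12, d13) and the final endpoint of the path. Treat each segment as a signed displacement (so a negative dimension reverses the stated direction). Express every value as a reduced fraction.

d6 = -106/3
d7 = 201/16
d8 = 242/15
d9 = -73/8
d10 = 559/15
d11 = -73/24
d12 = 764/5
d13 = -73/96
endpoint = (-18983/480, 18221/120)

Apply edit: d1 := 9/4
  d6 = d5 - d2*3 + d4 = -106/3
  d7 = d1/4 + d5*3 = 201/16
  d8 = d2 + d4/5 = 242/15
  d9 = d5*4 - d7*2 = -73/8
  d10 = 5 + d8*2 = 559/15
  d11 = d9/3 = -73/24
  d12 = d10*3 + d4 - d6 = 764/5
  d13 = d11/4 = -73/96
Walk from origin (0, 0):
  seg 1: down by d5 = 4 → (0, -4)
  seg 2: left by d10 = 559/15 → (-559/15, -4)
  seg 3: left by d13 = -73/96 → (-5841/160, -4)
  seg 4: down by d11 = -73/24 → (-5841/160, -23/24)
  seg 5: up by d12 = 764/5 → (-5841/160, 18221/120)
  seg 6: right by d11 = -73/24 → (-18983/480, 18221/120)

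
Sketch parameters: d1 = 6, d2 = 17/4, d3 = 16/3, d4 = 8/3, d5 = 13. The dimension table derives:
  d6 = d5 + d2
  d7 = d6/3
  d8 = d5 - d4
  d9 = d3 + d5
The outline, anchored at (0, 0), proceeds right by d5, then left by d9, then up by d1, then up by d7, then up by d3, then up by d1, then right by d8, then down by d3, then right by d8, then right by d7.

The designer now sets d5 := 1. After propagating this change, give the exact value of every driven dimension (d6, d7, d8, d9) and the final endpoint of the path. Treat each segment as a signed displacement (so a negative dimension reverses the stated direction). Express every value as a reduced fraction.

d6 = 21/4
d7 = 7/4
d8 = -5/3
d9 = 19/3
endpoint = (-83/12, 55/4)

Apply edit: d5 := 1
  d6 = d5 + d2 = 21/4
  d7 = d6/3 = 7/4
  d8 = d5 - d4 = -5/3
  d9 = d3 + d5 = 19/3
Walk from origin (0, 0):
  seg 1: right by d5 = 1 → (1, 0)
  seg 2: left by d9 = 19/3 → (-16/3, 0)
  seg 3: up by d1 = 6 → (-16/3, 6)
  seg 4: up by d7 = 7/4 → (-16/3, 31/4)
  seg 5: up by d3 = 16/3 → (-16/3, 157/12)
  seg 6: up by d1 = 6 → (-16/3, 229/12)
  seg 7: right by d8 = -5/3 → (-7, 229/12)
  seg 8: down by d3 = 16/3 → (-7, 55/4)
  seg 9: right by d8 = -5/3 → (-26/3, 55/4)
  seg 10: right by d7 = 7/4 → (-83/12, 55/4)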